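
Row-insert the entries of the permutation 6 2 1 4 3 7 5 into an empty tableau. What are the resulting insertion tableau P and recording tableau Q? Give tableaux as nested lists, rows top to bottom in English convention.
Insert each entry of the permutation into P by Schensted row insertion, recording in Q the position of each new cell.

Insert 6: appended to row 1. P = [[6]].
Insert 2: 2 bumps 6 from row 1; 6 starts row 2. P = [[2], [6]].
Insert 1: 1 bumps 2 from row 1; 2 bumps 6 from row 2; 6 starts row 3. P = [[1], [2], [6]].
Insert 4: appended to row 1. P = [[1, 4], [2], [6]].
Insert 3: 3 bumps 4 from row 1; 4 appends to row 2. P = [[1, 3], [2, 4], [6]].
Insert 7: appended to row 1. P = [[1, 3, 7], [2, 4], [6]].
Insert 5: 5 bumps 7 from row 1; 7 appends to row 2. P = [[1, 3, 5], [2, 4, 7], [6]].

So P = [[1, 3, 5], [2, 4, 7], [6]], Q = [[1, 4, 6], [2, 5, 7], [3]].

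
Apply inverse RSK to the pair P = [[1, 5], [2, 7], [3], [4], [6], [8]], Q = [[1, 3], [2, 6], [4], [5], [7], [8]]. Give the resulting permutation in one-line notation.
Reverse the RSK construction: for i from n down to 1, find the cell of Q containing i, remove the entry at that cell from P, and reverse-bump it up through P; the value ejected from row 1 is w(i).

Step i=8: Q has 8 at row 6, column 1; remove 8 from row 6 of P and reverse-bump: 8 enters row 5 and ejects 6; 6 enters row 4 and ejects 4; 4 enters row 3 and ejects 3; 3 enters row 2 and ejects 2; 2 enters row 1 and ejects 1. So w(8) = 1. P is now [[2, 5], [3, 7], [4], [6], [8]].
Step i=7: Q has 7 at row 5, column 1; remove 8 from row 5 of P and reverse-bump: 8 enters row 4 and ejects 6; 6 enters row 3 and ejects 4; 4 enters row 2 and ejects 3; 3 enters row 1 and ejects 2. So w(7) = 2. P is now [[3, 5], [4, 7], [6], [8]].
Step i=6: Q has 6 at row 2, column 2; remove 7 from row 2 of P and reverse-bump: 7 enters row 1 and ejects 5. So w(6) = 5. P is now [[3, 7], [4], [6], [8]].
Step i=5: Q has 5 at row 4, column 1; remove 8 from row 4 of P and reverse-bump: 8 enters row 3 and ejects 6; 6 enters row 2 and ejects 4; 4 enters row 1 and ejects 3. So w(5) = 3. P is now [[4, 7], [6], [8]].
Step i=4: Q has 4 at row 3, column 1; remove 8 from row 3 of P and reverse-bump: 8 enters row 2 and ejects 6; 6 enters row 1 and ejects 4. So w(4) = 4. P is now [[6, 7], [8]].
Step i=3: Q has 3 at row 1, column 2; remove that cell from P, ejecting 7. So w(3) = 7. P is now [[6], [8]].
Step i=2: Q has 2 at row 2, column 1; remove 8 from row 2 of P and reverse-bump: 8 enters row 1 and ejects 6. So w(2) = 6. P is now [[8]].
Step i=1: Q has 1 at row 1, column 1; remove that cell from P, ejecting 8. So w(1) = 8. P is now [].

So w = 8 6 7 4 3 5 2 1.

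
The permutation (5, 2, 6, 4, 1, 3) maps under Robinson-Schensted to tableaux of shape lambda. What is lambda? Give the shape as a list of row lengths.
[2, 2, 2]

Row-insert each entry into an empty tableau.

After inserting 5: P = [[5]].
After inserting 2: P = [[2], [5]].
After inserting 6: P = [[2, 6], [5]].
After inserting 4: P = [[2, 4], [5, 6]].
After inserting 1: P = [[1, 4], [2, 6], [5]].
After inserting 3: P = [[1, 3], [2, 4], [5, 6]].

The final insertion tableau P = [[1, 3], [2, 4], [5, 6]] has shape [2, 2, 2].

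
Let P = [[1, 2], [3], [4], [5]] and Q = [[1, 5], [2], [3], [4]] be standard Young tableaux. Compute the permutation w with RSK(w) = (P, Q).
Reverse the RSK construction: for i from n down to 1, find the cell of Q containing i, remove the entry at that cell from P, and reverse-bump it up through P; the value ejected from row 1 is w(i).

Step i=5: Q has 5 at row 1, column 2; remove that cell from P, ejecting 2. So w(5) = 2. P is now [[1], [3], [4], [5]].
Step i=4: Q has 4 at row 4, column 1; remove 5 from row 4 of P and reverse-bump: 5 enters row 3 and ejects 4; 4 enters row 2 and ejects 3; 3 enters row 1 and ejects 1. So w(4) = 1. P is now [[3], [4], [5]].
Step i=3: Q has 3 at row 3, column 1; remove 5 from row 3 of P and reverse-bump: 5 enters row 2 and ejects 4; 4 enters row 1 and ejects 3. So w(3) = 3. P is now [[4], [5]].
Step i=2: Q has 2 at row 2, column 1; remove 5 from row 2 of P and reverse-bump: 5 enters row 1 and ejects 4. So w(2) = 4. P is now [[5]].
Step i=1: Q has 1 at row 1, column 1; remove that cell from P, ejecting 5. So w(1) = 5. P is now [].

So w = 5 4 3 1 2.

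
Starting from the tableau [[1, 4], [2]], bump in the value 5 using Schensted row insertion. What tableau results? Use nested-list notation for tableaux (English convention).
5 is larger than every entry of row 1, so it is appended to row 1. The new tableau is [[1, 4, 5], [2]].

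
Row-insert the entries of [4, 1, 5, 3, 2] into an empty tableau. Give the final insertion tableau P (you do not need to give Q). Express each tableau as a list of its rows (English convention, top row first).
After inserting 4: P = [[4]].
After inserting 1: P = [[1], [4]].
After inserting 5: P = [[1, 5], [4]].
After inserting 3: P = [[1, 3], [4, 5]].
After inserting 2: P = [[1, 2], [3, 5], [4]].

So P = [[1, 2], [3, 5], [4]].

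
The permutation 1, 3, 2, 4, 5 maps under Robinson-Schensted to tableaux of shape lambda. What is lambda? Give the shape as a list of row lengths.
Row-insert each entry into an empty tableau.

After inserting 1: P = [[1]].
After inserting 3: P = [[1, 3]].
After inserting 2: P = [[1, 2], [3]].
After inserting 4: P = [[1, 2, 4], [3]].
After inserting 5: P = [[1, 2, 4, 5], [3]].

The final insertion tableau P = [[1, 2, 4, 5], [3]] has shape [4, 1].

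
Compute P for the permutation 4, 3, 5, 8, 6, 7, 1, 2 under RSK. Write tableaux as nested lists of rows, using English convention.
Insert 4: appended to row 1. P = [[4]].
Insert 3: 3 bumps 4 from row 1; 4 starts row 2. P = [[3], [4]].
Insert 5: appended to row 1. P = [[3, 5], [4]].
Insert 8: appended to row 1. P = [[3, 5, 8], [4]].
Insert 6: 6 bumps 8 from row 1; 8 appends to row 2. P = [[3, 5, 6], [4, 8]].
Insert 7: appended to row 1. P = [[3, 5, 6, 7], [4, 8]].
Insert 1: 1 bumps 3 from row 1; 3 bumps 4 from row 2; 4 starts row 3. P = [[1, 5, 6, 7], [3, 8], [4]].
Insert 2: 2 bumps 5 from row 1; 5 bumps 8 from row 2; 8 appends to row 3. P = [[1, 2, 6, 7], [3, 5], [4, 8]].

So P = [[1, 2, 6, 7], [3, 5], [4, 8]].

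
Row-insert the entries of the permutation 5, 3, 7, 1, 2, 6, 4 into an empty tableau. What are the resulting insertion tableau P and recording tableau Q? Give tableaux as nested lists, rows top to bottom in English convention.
P = [[1, 2, 4], [3, 6], [5, 7]], Q = [[1, 3, 6], [2, 5], [4, 7]]

Insert each entry of the permutation into P by Schensted row insertion, recording in Q the position of each new cell.

Insert 5: appended to row 1. P = [[5]], Q = [[1]].
Insert 3: 3 bumps 5 from row 1; 5 starts row 2. P = [[3], [5]], Q = [[1], [2]].
Insert 7: appended to row 1. P = [[3, 7], [5]], Q = [[1, 3], [2]].
Insert 1: 1 bumps 3 from row 1; 3 bumps 5 from row 2; 5 starts row 3. P = [[1, 7], [3], [5]], Q = [[1, 3], [2], [4]].
Insert 2: 2 bumps 7 from row 1; 7 appends to row 2. P = [[1, 2], [3, 7], [5]], Q = [[1, 3], [2, 5], [4]].
Insert 6: appended to row 1. P = [[1, 2, 6], [3, 7], [5]], Q = [[1, 3, 6], [2, 5], [4]].
Insert 4: 4 bumps 6 from row 1; 6 bumps 7 from row 2; 7 appends to row 3. P = [[1, 2, 4], [3, 6], [5, 7]], Q = [[1, 3, 6], [2, 5], [4, 7]].

So P = [[1, 2, 4], [3, 6], [5, 7]], Q = [[1, 3, 6], [2, 5], [4, 7]].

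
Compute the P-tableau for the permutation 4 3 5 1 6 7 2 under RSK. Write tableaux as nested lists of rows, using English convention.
Insert 4: appended to row 1. P = [[4]].
Insert 3: 3 bumps 4 from row 1; 4 starts row 2. P = [[3], [4]].
Insert 5: appended to row 1. P = [[3, 5], [4]].
Insert 1: 1 bumps 3 from row 1; 3 bumps 4 from row 2; 4 starts row 3. P = [[1, 5], [3], [4]].
Insert 6: appended to row 1. P = [[1, 5, 6], [3], [4]].
Insert 7: appended to row 1. P = [[1, 5, 6, 7], [3], [4]].
Insert 2: 2 bumps 5 from row 1; 5 appends to row 2. P = [[1, 2, 6, 7], [3, 5], [4]].

So P = [[1, 2, 6, 7], [3, 5], [4]].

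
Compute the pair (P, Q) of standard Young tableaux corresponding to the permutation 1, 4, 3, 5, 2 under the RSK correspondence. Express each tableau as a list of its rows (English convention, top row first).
P = [[1, 2, 5], [3], [4]], Q = [[1, 2, 4], [3], [5]]

Insert each entry of the permutation into P by Schensted row insertion, recording in Q the position of each new cell.

After inserting 1: P = [[1]].
After inserting 4: P = [[1, 4]].
After inserting 3: P = [[1, 3], [4]].
After inserting 5: P = [[1, 3, 5], [4]].
After inserting 2: P = [[1, 2, 5], [3], [4]].

So P = [[1, 2, 5], [3], [4]], Q = [[1, 2, 4], [3], [5]].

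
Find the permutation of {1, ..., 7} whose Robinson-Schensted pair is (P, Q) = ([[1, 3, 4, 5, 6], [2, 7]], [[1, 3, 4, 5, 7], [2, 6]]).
Reverse RSK: for i = n, n-1, ..., 1, locate i in Q, remove the corresponding corner cell from P, and reverse-bump its entry up through P; the value ejected from row 1 is w(i).

So w = 2 1 3 4 7 5 6.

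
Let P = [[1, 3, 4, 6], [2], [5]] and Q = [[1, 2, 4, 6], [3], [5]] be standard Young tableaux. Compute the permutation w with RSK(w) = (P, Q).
Reverse the RSK construction: for i from n down to 1, find the cell of Q containing i, remove the entry at that cell from P, and reverse-bump it up through P; the value ejected from row 1 is w(i).

Step i=6: Q has 6 at row 1, column 4; remove that cell from P, ejecting 6. So w(6) = 6. P is now [[1, 3, 4], [2], [5]].
Step i=5: Q has 5 at row 3, column 1; remove 5 from row 3 of P and reverse-bump: 5 enters row 2 and ejects 2; 2 enters row 1 and ejects 1. So w(5) = 1. P is now [[2, 3, 4], [5]].
Step i=4: Q has 4 at row 1, column 3; remove that cell from P, ejecting 4. So w(4) = 4. P is now [[2, 3], [5]].
Step i=3: Q has 3 at row 2, column 1; remove 5 from row 2 of P and reverse-bump: 5 enters row 1 and ejects 3. So w(3) = 3. P is now [[2, 5]].
Step i=2: Q has 2 at row 1, column 2; remove that cell from P, ejecting 5. So w(2) = 5. P is now [[2]].
Step i=1: Q has 1 at row 1, column 1; remove that cell from P, ejecting 2. So w(1) = 2. P is now [].

So w = 2 5 3 4 1 6.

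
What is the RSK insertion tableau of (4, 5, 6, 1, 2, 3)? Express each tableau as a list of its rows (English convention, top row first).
P = [[1, 2, 3], [4, 5, 6]]

After inserting 4: P = [[4]].
After inserting 5: P = [[4, 5]].
After inserting 6: P = [[4, 5, 6]].
After inserting 1: P = [[1, 5, 6], [4]].
After inserting 2: P = [[1, 2, 6], [4, 5]].
After inserting 3: P = [[1, 2, 3], [4, 5, 6]].

So P = [[1, 2, 3], [4, 5, 6]].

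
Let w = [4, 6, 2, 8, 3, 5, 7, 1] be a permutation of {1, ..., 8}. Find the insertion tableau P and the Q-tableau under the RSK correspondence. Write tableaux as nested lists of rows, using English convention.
P = [[1, 3, 5, 7], [2, 6, 8], [4]], Q = [[1, 2, 4, 7], [3, 5, 6], [8]]

Insert each entry of the permutation into P by Schensted row insertion, recording in Q the position of each new cell.

After inserting 4: P = [[4]].
After inserting 6: P = [[4, 6]].
After inserting 2: P = [[2, 6], [4]].
After inserting 8: P = [[2, 6, 8], [4]].
After inserting 3: P = [[2, 3, 8], [4, 6]].
After inserting 5: P = [[2, 3, 5], [4, 6, 8]].
After inserting 7: P = [[2, 3, 5, 7], [4, 6, 8]].
After inserting 1: P = [[1, 3, 5, 7], [2, 6, 8], [4]].

So P = [[1, 3, 5, 7], [2, 6, 8], [4]], Q = [[1, 2, 4, 7], [3, 5, 6], [8]].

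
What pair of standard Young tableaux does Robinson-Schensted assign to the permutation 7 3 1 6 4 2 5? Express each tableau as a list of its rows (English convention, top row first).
P = [[1, 2, 5], [3, 4], [6], [7]], Q = [[1, 4, 7], [2, 5], [3], [6]]

Insert each entry of the permutation into P by Schensted row insertion, recording in Q the position of each new cell.

Insert 7: appended to row 1. P = [[7]], Q = [[1]].
Insert 3: 3 bumps 7 from row 1; 7 starts row 2. P = [[3], [7]], Q = [[1], [2]].
Insert 1: 1 bumps 3 from row 1; 3 bumps 7 from row 2; 7 starts row 3. P = [[1], [3], [7]], Q = [[1], [2], [3]].
Insert 6: appended to row 1. P = [[1, 6], [3], [7]], Q = [[1, 4], [2], [3]].
Insert 4: 4 bumps 6 from row 1; 6 appends to row 2. P = [[1, 4], [3, 6], [7]], Q = [[1, 4], [2, 5], [3]].
Insert 2: 2 bumps 4 from row 1; 4 bumps 6 from row 2; 6 bumps 7 from row 3; 7 starts row 4. P = [[1, 2], [3, 4], [6], [7]], Q = [[1, 4], [2, 5], [3], [6]].
Insert 5: appended to row 1. P = [[1, 2, 5], [3, 4], [6], [7]], Q = [[1, 4, 7], [2, 5], [3], [6]].

So P = [[1, 2, 5], [3, 4], [6], [7]], Q = [[1, 4, 7], [2, 5], [3], [6]].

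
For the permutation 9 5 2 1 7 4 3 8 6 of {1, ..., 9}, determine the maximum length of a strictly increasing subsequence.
3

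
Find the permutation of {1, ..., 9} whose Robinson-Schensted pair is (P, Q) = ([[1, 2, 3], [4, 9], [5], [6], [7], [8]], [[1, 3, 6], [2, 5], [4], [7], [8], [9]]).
Reverse the RSK construction: for i from n down to 1, find the cell of Q containing i, remove the entry at that cell from P, and reverse-bump it up through P; the value ejected from row 1 is w(i).

Step i=9: Q has 9 at row 6, column 1; remove 8 from row 6 of P and reverse-bump: 8 enters row 5 and ejects 7; 7 enters row 4 and ejects 6; 6 enters row 3 and ejects 5; 5 enters row 2 and ejects 4; 4 enters row 1 and ejects 3. So w(9) = 3. P is now [[1, 2, 4], [5, 9], [6], [7], [8]].
Step i=8: Q has 8 at row 5, column 1; remove 8 from row 5 of P and reverse-bump: 8 enters row 4 and ejects 7; 7 enters row 3 and ejects 6; 6 enters row 2 and ejects 5; 5 enters row 1 and ejects 4. So w(8) = 4. P is now [[1, 2, 5], [6, 9], [7], [8]].
Step i=7: Q has 7 at row 4, column 1; remove 8 from row 4 of P and reverse-bump: 8 enters row 3 and ejects 7; 7 enters row 2 and ejects 6; 6 enters row 1 and ejects 5. So w(7) = 5. P is now [[1, 2, 6], [7, 9], [8]].
Step i=6: Q has 6 at row 1, column 3; remove that cell from P, ejecting 6. So w(6) = 6. P is now [[1, 2], [7, 9], [8]].
Step i=5: Q has 5 at row 2, column 2; remove 9 from row 2 of P and reverse-bump: 9 enters row 1 and ejects 2. So w(5) = 2. P is now [[1, 9], [7], [8]].
Step i=4: Q has 4 at row 3, column 1; remove 8 from row 3 of P and reverse-bump: 8 enters row 2 and ejects 7; 7 enters row 1 and ejects 1. So w(4) = 1. P is now [[7, 9], [8]].
Step i=3: Q has 3 at row 1, column 2; remove that cell from P, ejecting 9. So w(3) = 9. P is now [[7], [8]].
Step i=2: Q has 2 at row 2, column 1; remove 8 from row 2 of P and reverse-bump: 8 enters row 1 and ejects 7. So w(2) = 7. P is now [[8]].
Step i=1: Q has 1 at row 1, column 1; remove that cell from P, ejecting 8. So w(1) = 8. P is now [].

So w = 8 7 9 1 2 6 5 4 3.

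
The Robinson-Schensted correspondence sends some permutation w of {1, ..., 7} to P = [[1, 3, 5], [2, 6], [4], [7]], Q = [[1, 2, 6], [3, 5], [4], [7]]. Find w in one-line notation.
Reverse the RSK construction: for i from n down to 1, find the cell of Q containing i, remove the entry at that cell from P, and reverse-bump it up through P; the value ejected from row 1 is w(i).

Step i=7: Q has 7 at row 4, column 1; remove 7 from row 4 of P and reverse-bump: 7 enters row 3 and ejects 4; 4 enters row 2 and ejects 2; 2 enters row 1 and ejects 1. So w(7) = 1. P is now [[2, 3, 5], [4, 6], [7]].
Step i=6: Q has 6 at row 1, column 3; remove that cell from P, ejecting 5. So w(6) = 5. P is now [[2, 3], [4, 6], [7]].
Step i=5: Q has 5 at row 2, column 2; remove 6 from row 2 of P and reverse-bump: 6 enters row 1 and ejects 3. So w(5) = 3. P is now [[2, 6], [4], [7]].
Step i=4: Q has 4 at row 3, column 1; remove 7 from row 3 of P and reverse-bump: 7 enters row 2 and ejects 4; 4 enters row 1 and ejects 2. So w(4) = 2. P is now [[4, 6], [7]].
Step i=3: Q has 3 at row 2, column 1; remove 7 from row 2 of P and reverse-bump: 7 enters row 1 and ejects 6. So w(3) = 6. P is now [[4, 7]].
Step i=2: Q has 2 at row 1, column 2; remove that cell from P, ejecting 7. So w(2) = 7. P is now [[4]].
Step i=1: Q has 1 at row 1, column 1; remove that cell from P, ejecting 4. So w(1) = 4. P is now [].

So w = 4 7 6 2 3 5 1.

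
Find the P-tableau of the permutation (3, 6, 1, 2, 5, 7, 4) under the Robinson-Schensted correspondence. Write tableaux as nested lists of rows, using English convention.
P = [[1, 2, 4, 7], [3, 5], [6]]

Insert 3: appended to row 1. P = [[3]].
Insert 6: appended to row 1. P = [[3, 6]].
Insert 1: 1 bumps 3 from row 1; 3 starts row 2. P = [[1, 6], [3]].
Insert 2: 2 bumps 6 from row 1; 6 appends to row 2. P = [[1, 2], [3, 6]].
Insert 5: appended to row 1. P = [[1, 2, 5], [3, 6]].
Insert 7: appended to row 1. P = [[1, 2, 5, 7], [3, 6]].
Insert 4: 4 bumps 5 from row 1; 5 bumps 6 from row 2; 6 starts row 3. P = [[1, 2, 4, 7], [3, 5], [6]].

So P = [[1, 2, 4, 7], [3, 5], [6]].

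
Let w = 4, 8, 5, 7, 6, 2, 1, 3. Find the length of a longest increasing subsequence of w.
3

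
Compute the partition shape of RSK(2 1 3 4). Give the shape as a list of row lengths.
RSK row insertion gives P = [[1, 3, 4], [2]], which has shape [3, 1].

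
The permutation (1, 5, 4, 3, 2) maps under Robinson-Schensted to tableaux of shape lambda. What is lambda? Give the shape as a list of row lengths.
Row-insert each entry into an empty tableau.

After inserting 1: P = [[1]].
After inserting 5: P = [[1, 5]].
After inserting 4: P = [[1, 4], [5]].
After inserting 3: P = [[1, 3], [4], [5]].
After inserting 2: P = [[1, 2], [3], [4], [5]].

The final insertion tableau P = [[1, 2], [3], [4], [5]] has shape [2, 1, 1, 1].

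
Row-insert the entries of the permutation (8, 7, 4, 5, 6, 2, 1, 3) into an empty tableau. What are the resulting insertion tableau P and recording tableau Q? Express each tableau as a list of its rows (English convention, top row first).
Insert each entry of the permutation into P by Schensted row insertion, recording in Q the position of each new cell.

After inserting 8: P = [[8]].
After inserting 7: P = [[7], [8]].
After inserting 4: P = [[4], [7], [8]].
After inserting 5: P = [[4, 5], [7], [8]].
After inserting 6: P = [[4, 5, 6], [7], [8]].
After inserting 2: P = [[2, 5, 6], [4], [7], [8]].
After inserting 1: P = [[1, 5, 6], [2], [4], [7], [8]].
After inserting 3: P = [[1, 3, 6], [2, 5], [4], [7], [8]].

So P = [[1, 3, 6], [2, 5], [4], [7], [8]], Q = [[1, 4, 5], [2, 8], [3], [6], [7]].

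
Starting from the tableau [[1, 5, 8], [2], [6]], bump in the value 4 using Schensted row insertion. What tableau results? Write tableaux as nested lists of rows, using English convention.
In row 1, 4 replaces 5 (the leftmost entry greater than 4); 5 is bumped to row 2. 5 is appended to row 2. The new tableau is [[1, 4, 8], [2, 5], [6]].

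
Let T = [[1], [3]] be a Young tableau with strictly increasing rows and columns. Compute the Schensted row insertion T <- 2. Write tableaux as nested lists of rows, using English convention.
[[1, 2], [3]]

2 is larger than every entry of row 1, so it is appended to row 1. The new tableau is [[1, 2], [3]].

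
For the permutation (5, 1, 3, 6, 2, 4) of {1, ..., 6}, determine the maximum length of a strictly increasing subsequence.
3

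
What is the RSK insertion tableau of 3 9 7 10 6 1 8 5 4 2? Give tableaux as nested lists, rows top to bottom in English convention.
P = [[1, 2, 8], [3, 4], [5, 10], [6], [7], [9]]

Insert 3: appended to row 1. P = [[3]].
Insert 9: appended to row 1. P = [[3, 9]].
Insert 7: 7 bumps 9 from row 1; 9 starts row 2. P = [[3, 7], [9]].
Insert 10: appended to row 1. P = [[3, 7, 10], [9]].
Insert 6: 6 bumps 7 from row 1; 7 bumps 9 from row 2; 9 starts row 3. P = [[3, 6, 10], [7], [9]].
Insert 1: 1 bumps 3 from row 1; 3 bumps 7 from row 2; 7 bumps 9 from row 3; 9 starts row 4. P = [[1, 6, 10], [3], [7], [9]].
Insert 8: 8 bumps 10 from row 1; 10 appends to row 2. P = [[1, 6, 8], [3, 10], [7], [9]].
Insert 5: 5 bumps 6 from row 1; 6 bumps 10 from row 2; 10 appends to row 3. P = [[1, 5, 8], [3, 6], [7, 10], [9]].
Insert 4: 4 bumps 5 from row 1; 5 bumps 6 from row 2; 6 bumps 7 from row 3; 7 bumps 9 from row 4; 9 starts row 5. P = [[1, 4, 8], [3, 5], [6, 10], [7], [9]].
Insert 2: 2 bumps 4 from row 1; 4 bumps 5 from row 2; 5 bumps 6 from row 3; 6 bumps 7 from row 4; 7 bumps 9 from row 5; 9 starts row 6. P = [[1, 2, 8], [3, 4], [5, 10], [6], [7], [9]].

So P = [[1, 2, 8], [3, 4], [5, 10], [6], [7], [9]].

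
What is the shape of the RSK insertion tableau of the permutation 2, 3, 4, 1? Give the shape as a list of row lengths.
[3, 1]

Row-insert each entry into an empty tableau.

After inserting 2: P = [[2]].
After inserting 3: P = [[2, 3]].
After inserting 4: P = [[2, 3, 4]].
After inserting 1: P = [[1, 3, 4], [2]].

The final insertion tableau P = [[1, 3, 4], [2]] has shape [3, 1].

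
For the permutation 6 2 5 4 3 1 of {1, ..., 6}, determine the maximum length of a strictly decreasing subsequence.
5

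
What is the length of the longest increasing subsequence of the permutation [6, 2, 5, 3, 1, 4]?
3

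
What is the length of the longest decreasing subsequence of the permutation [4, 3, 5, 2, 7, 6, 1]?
4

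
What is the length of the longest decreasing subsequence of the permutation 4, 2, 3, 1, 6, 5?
3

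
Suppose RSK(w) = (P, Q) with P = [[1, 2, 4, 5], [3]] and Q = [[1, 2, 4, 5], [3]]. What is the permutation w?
1 3 2 4 5

Reverse the RSK construction: for i from n down to 1, find the cell of Q containing i, remove the entry at that cell from P, and reverse-bump it up through P; the value ejected from row 1 is w(i).

Step i=5: Q has 5 at row 1, column 4; remove that cell from P, ejecting 5. So w(5) = 5. P is now [[1, 2, 4], [3]].
Step i=4: Q has 4 at row 1, column 3; remove that cell from P, ejecting 4. So w(4) = 4. P is now [[1, 2], [3]].
Step i=3: Q has 3 at row 2, column 1; remove 3 from row 2 of P and reverse-bump: 3 enters row 1 and ejects 2. So w(3) = 2. P is now [[1, 3]].
Step i=2: Q has 2 at row 1, column 2; remove that cell from P, ejecting 3. So w(2) = 3. P is now [[1]].
Step i=1: Q has 1 at row 1, column 1; remove that cell from P, ejecting 1. So w(1) = 1. P is now [].

So w = 1 3 2 4 5.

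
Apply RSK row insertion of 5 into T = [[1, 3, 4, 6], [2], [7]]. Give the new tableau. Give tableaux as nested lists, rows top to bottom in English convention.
[[1, 3, 4, 5], [2, 6], [7]]

In row 1, 5 replaces 6 (the leftmost entry greater than 5); 6 is bumped to row 2. 6 is appended to row 2. The new tableau is [[1, 3, 4, 5], [2, 6], [7]].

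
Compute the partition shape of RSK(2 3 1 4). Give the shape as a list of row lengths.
RSK row insertion gives P = [[1, 3, 4], [2]], which has shape [3, 1].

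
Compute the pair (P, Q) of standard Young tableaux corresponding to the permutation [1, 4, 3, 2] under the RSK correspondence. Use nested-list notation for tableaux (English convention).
P = [[1, 2], [3], [4]], Q = [[1, 2], [3], [4]]

Insert each entry of the permutation into P by Schensted row insertion, recording in Q the position of each new cell.

Insert 1: appended to row 1. P = [[1]], Q = [[1]].
Insert 4: appended to row 1. P = [[1, 4]], Q = [[1, 2]].
Insert 3: 3 bumps 4 from row 1; 4 starts row 2. P = [[1, 3], [4]], Q = [[1, 2], [3]].
Insert 2: 2 bumps 3 from row 1; 3 bumps 4 from row 2; 4 starts row 3. P = [[1, 2], [3], [4]], Q = [[1, 2], [3], [4]].

So P = [[1, 2], [3], [4]], Q = [[1, 2], [3], [4]].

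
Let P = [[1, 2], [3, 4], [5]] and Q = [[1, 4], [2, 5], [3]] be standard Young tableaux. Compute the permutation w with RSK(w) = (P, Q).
5 3 1 4 2

Reverse the RSK construction: for i from n down to 1, find the cell of Q containing i, remove the entry at that cell from P, and reverse-bump it up through P; the value ejected from row 1 is w(i).

Step i=5: Q has 5 at row 2, column 2; remove 4 from row 2 of P and reverse-bump: 4 enters row 1 and ejects 2. So w(5) = 2. P is now [[1, 4], [3], [5]].
Step i=4: Q has 4 at row 1, column 2; remove that cell from P, ejecting 4. So w(4) = 4. P is now [[1], [3], [5]].
Step i=3: Q has 3 at row 3, column 1; remove 5 from row 3 of P and reverse-bump: 5 enters row 2 and ejects 3; 3 enters row 1 and ejects 1. So w(3) = 1. P is now [[3], [5]].
Step i=2: Q has 2 at row 2, column 1; remove 5 from row 2 of P and reverse-bump: 5 enters row 1 and ejects 3. So w(2) = 3. P is now [[5]].
Step i=1: Q has 1 at row 1, column 1; remove that cell from P, ejecting 5. So w(1) = 5. P is now [].

So w = 5 3 1 4 2.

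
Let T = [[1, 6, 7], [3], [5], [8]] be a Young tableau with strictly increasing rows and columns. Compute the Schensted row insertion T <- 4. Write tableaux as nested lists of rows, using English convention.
[[1, 4, 7], [3, 6], [5], [8]]

In row 1, 4 replaces 6 (the leftmost entry greater than 4); 6 is bumped to row 2. 6 is appended to row 2. The new tableau is [[1, 4, 7], [3, 6], [5], [8]].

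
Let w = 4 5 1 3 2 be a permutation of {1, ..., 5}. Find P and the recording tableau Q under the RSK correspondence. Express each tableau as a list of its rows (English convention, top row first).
P = [[1, 2], [3, 5], [4]], Q = [[1, 2], [3, 4], [5]]

Insert each entry of the permutation into P by Schensted row insertion, recording in Q the position of each new cell.

Insert 4: appended to row 1. P = [[4]].
Insert 5: appended to row 1. P = [[4, 5]].
Insert 1: 1 bumps 4 from row 1; 4 starts row 2. P = [[1, 5], [4]].
Insert 3: 3 bumps 5 from row 1; 5 appends to row 2. P = [[1, 3], [4, 5]].
Insert 2: 2 bumps 3 from row 1; 3 bumps 4 from row 2; 4 starts row 3. P = [[1, 2], [3, 5], [4]].

So P = [[1, 2], [3, 5], [4]], Q = [[1, 2], [3, 4], [5]].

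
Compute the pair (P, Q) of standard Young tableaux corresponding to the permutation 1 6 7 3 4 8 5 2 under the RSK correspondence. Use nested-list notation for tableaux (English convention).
Insert each entry of the permutation into P by Schensted row insertion, recording in Q the position of each new cell.

Insert 1: appended to row 1. P = [[1]].
Insert 6: appended to row 1. P = [[1, 6]].
Insert 7: appended to row 1. P = [[1, 6, 7]].
Insert 3: 3 bumps 6 from row 1; 6 starts row 2. P = [[1, 3, 7], [6]].
Insert 4: 4 bumps 7 from row 1; 7 appends to row 2. P = [[1, 3, 4], [6, 7]].
Insert 8: appended to row 1. P = [[1, 3, 4, 8], [6, 7]].
Insert 5: 5 bumps 8 from row 1; 8 appends to row 2. P = [[1, 3, 4, 5], [6, 7, 8]].
Insert 2: 2 bumps 3 from row 1; 3 bumps 6 from row 2; 6 starts row 3. P = [[1, 2, 4, 5], [3, 7, 8], [6]].

So P = [[1, 2, 4, 5], [3, 7, 8], [6]], Q = [[1, 2, 3, 6], [4, 5, 7], [8]].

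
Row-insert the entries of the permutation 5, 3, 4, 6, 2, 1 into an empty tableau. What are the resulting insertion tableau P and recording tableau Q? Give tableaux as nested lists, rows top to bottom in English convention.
Insert each entry of the permutation into P by Schensted row insertion, recording in Q the position of each new cell.

Insert 5: appended to row 1. P = [[5]].
Insert 3: 3 bumps 5 from row 1; 5 starts row 2. P = [[3], [5]].
Insert 4: appended to row 1. P = [[3, 4], [5]].
Insert 6: appended to row 1. P = [[3, 4, 6], [5]].
Insert 2: 2 bumps 3 from row 1; 3 bumps 5 from row 2; 5 starts row 3. P = [[2, 4, 6], [3], [5]].
Insert 1: 1 bumps 2 from row 1; 2 bumps 3 from row 2; 3 bumps 5 from row 3; 5 starts row 4. P = [[1, 4, 6], [2], [3], [5]].

So P = [[1, 4, 6], [2], [3], [5]], Q = [[1, 3, 4], [2], [5], [6]].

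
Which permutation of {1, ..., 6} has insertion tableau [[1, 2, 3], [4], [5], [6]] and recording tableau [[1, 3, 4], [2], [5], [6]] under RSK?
Reverse RSK: for i = n, n-1, ..., 1, locate i in Q, remove the corresponding corner cell from P, and reverse-bump its entry up through P; the value ejected from row 1 is w(i).

So w = 6 1 2 5 4 3.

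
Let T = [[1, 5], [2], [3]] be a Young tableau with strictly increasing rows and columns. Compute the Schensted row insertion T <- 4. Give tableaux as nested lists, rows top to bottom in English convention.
[[1, 4], [2, 5], [3]]

In row 1, 4 replaces 5 (the leftmost entry greater than 4); 5 is bumped to row 2. 5 is appended to row 2. The new tableau is [[1, 4], [2, 5], [3]].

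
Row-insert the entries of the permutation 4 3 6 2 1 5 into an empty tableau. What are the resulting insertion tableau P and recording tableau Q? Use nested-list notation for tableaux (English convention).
Insert each entry of the permutation into P by Schensted row insertion, recording in Q the position of each new cell.

Insert 4: appended to row 1. P = [[4]].
Insert 3: 3 bumps 4 from row 1; 4 starts row 2. P = [[3], [4]].
Insert 6: appended to row 1. P = [[3, 6], [4]].
Insert 2: 2 bumps 3 from row 1; 3 bumps 4 from row 2; 4 starts row 3. P = [[2, 6], [3], [4]].
Insert 1: 1 bumps 2 from row 1; 2 bumps 3 from row 2; 3 bumps 4 from row 3; 4 starts row 4. P = [[1, 6], [2], [3], [4]].
Insert 5: 5 bumps 6 from row 1; 6 appends to row 2. P = [[1, 5], [2, 6], [3], [4]].

So P = [[1, 5], [2, 6], [3], [4]], Q = [[1, 3], [2, 6], [4], [5]].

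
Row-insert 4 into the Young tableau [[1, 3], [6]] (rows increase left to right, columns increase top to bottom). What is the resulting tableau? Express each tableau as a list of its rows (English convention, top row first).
[[1, 3, 4], [6]]

4 is larger than every entry of row 1, so it is appended to row 1. The new tableau is [[1, 3, 4], [6]].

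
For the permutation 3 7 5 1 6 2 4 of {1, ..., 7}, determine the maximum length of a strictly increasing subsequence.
3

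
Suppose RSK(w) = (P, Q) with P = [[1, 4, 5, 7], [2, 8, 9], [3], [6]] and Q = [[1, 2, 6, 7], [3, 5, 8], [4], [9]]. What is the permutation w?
6 8 3 2 4 5 9 7 1

Reverse the RSK construction: for i from n down to 1, find the cell of Q containing i, remove the entry at that cell from P, and reverse-bump it up through P; the value ejected from row 1 is w(i).

Step i=9: Q has 9 at row 4, column 1; remove 6 from row 4 of P and reverse-bump: 6 enters row 3 and ejects 3; 3 enters row 2 and ejects 2; 2 enters row 1 and ejects 1. So w(9) = 1. P is now [[2, 4, 5, 7], [3, 8, 9], [6]].
Step i=8: Q has 8 at row 2, column 3; remove 9 from row 2 of P and reverse-bump: 9 enters row 1 and ejects 7. So w(8) = 7. P is now [[2, 4, 5, 9], [3, 8], [6]].
Step i=7: Q has 7 at row 1, column 4; remove that cell from P, ejecting 9. So w(7) = 9. P is now [[2, 4, 5], [3, 8], [6]].
Step i=6: Q has 6 at row 1, column 3; remove that cell from P, ejecting 5. So w(6) = 5. P is now [[2, 4], [3, 8], [6]].
Step i=5: Q has 5 at row 2, column 2; remove 8 from row 2 of P and reverse-bump: 8 enters row 1 and ejects 4. So w(5) = 4. P is now [[2, 8], [3], [6]].
Step i=4: Q has 4 at row 3, column 1; remove 6 from row 3 of P and reverse-bump: 6 enters row 2 and ejects 3; 3 enters row 1 and ejects 2. So w(4) = 2. P is now [[3, 8], [6]].
Step i=3: Q has 3 at row 2, column 1; remove 6 from row 2 of P and reverse-bump: 6 enters row 1 and ejects 3. So w(3) = 3. P is now [[6, 8]].
Step i=2: Q has 2 at row 1, column 2; remove that cell from P, ejecting 8. So w(2) = 8. P is now [[6]].
Step i=1: Q has 1 at row 1, column 1; remove that cell from P, ejecting 6. So w(1) = 6. P is now [].

So w = 6 8 3 2 4 5 9 7 1.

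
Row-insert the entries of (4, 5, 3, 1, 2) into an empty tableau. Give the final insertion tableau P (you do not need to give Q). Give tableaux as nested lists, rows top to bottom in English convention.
Insert 4: appended to row 1. P = [[4]].
Insert 5: appended to row 1. P = [[4, 5]].
Insert 3: 3 bumps 4 from row 1; 4 starts row 2. P = [[3, 5], [4]].
Insert 1: 1 bumps 3 from row 1; 3 bumps 4 from row 2; 4 starts row 3. P = [[1, 5], [3], [4]].
Insert 2: 2 bumps 5 from row 1; 5 appends to row 2. P = [[1, 2], [3, 5], [4]].

So P = [[1, 2], [3, 5], [4]].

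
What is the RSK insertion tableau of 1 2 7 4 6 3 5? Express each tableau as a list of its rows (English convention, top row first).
P = [[1, 2, 3, 5], [4, 6], [7]]

Insert 1: appended to row 1. P = [[1]].
Insert 2: appended to row 1. P = [[1, 2]].
Insert 7: appended to row 1. P = [[1, 2, 7]].
Insert 4: 4 bumps 7 from row 1; 7 starts row 2. P = [[1, 2, 4], [7]].
Insert 6: appended to row 1. P = [[1, 2, 4, 6], [7]].
Insert 3: 3 bumps 4 from row 1; 4 bumps 7 from row 2; 7 starts row 3. P = [[1, 2, 3, 6], [4], [7]].
Insert 5: 5 bumps 6 from row 1; 6 appends to row 2. P = [[1, 2, 3, 5], [4, 6], [7]].

So P = [[1, 2, 3, 5], [4, 6], [7]].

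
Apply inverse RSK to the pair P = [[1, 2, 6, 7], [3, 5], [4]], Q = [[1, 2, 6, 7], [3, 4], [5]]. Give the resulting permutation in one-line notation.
4 5 1 3 2 6 7

Reverse the RSK construction: for i from n down to 1, find the cell of Q containing i, remove the entry at that cell from P, and reverse-bump it up through P; the value ejected from row 1 is w(i).

Step i=7: Q has 7 at row 1, column 4; remove that cell from P, ejecting 7. So w(7) = 7. P is now [[1, 2, 6], [3, 5], [4]].
Step i=6: Q has 6 at row 1, column 3; remove that cell from P, ejecting 6. So w(6) = 6. P is now [[1, 2], [3, 5], [4]].
Step i=5: Q has 5 at row 3, column 1; remove 4 from row 3 of P and reverse-bump: 4 enters row 2 and ejects 3; 3 enters row 1 and ejects 2. So w(5) = 2. P is now [[1, 3], [4, 5]].
Step i=4: Q has 4 at row 2, column 2; remove 5 from row 2 of P and reverse-bump: 5 enters row 1 and ejects 3. So w(4) = 3. P is now [[1, 5], [4]].
Step i=3: Q has 3 at row 2, column 1; remove 4 from row 2 of P and reverse-bump: 4 enters row 1 and ejects 1. So w(3) = 1. P is now [[4, 5]].
Step i=2: Q has 2 at row 1, column 2; remove that cell from P, ejecting 5. So w(2) = 5. P is now [[4]].
Step i=1: Q has 1 at row 1, column 1; remove that cell from P, ejecting 4. So w(1) = 4. P is now [].

So w = 4 5 1 3 2 6 7.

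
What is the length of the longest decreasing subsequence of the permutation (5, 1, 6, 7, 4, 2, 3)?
3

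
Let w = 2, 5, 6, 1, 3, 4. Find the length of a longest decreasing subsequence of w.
2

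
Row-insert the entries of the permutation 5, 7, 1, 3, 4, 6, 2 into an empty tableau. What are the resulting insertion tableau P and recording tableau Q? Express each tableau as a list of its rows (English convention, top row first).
Insert each entry of the permutation into P by Schensted row insertion, recording in Q the position of each new cell.

After inserting 5: P = [[5]].
After inserting 7: P = [[5, 7]].
After inserting 1: P = [[1, 7], [5]].
After inserting 3: P = [[1, 3], [5, 7]].
After inserting 4: P = [[1, 3, 4], [5, 7]].
After inserting 6: P = [[1, 3, 4, 6], [5, 7]].
After inserting 2: P = [[1, 2, 4, 6], [3, 7], [5]].

So P = [[1, 2, 4, 6], [3, 7], [5]], Q = [[1, 2, 5, 6], [3, 4], [7]].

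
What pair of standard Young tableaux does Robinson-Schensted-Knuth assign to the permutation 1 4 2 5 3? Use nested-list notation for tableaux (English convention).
Insert each entry of the permutation into P by Schensted row insertion, recording in Q the position of each new cell.

Insert 1: appended to row 1. P = [[1]], Q = [[1]].
Insert 4: appended to row 1. P = [[1, 4]], Q = [[1, 2]].
Insert 2: 2 bumps 4 from row 1; 4 starts row 2. P = [[1, 2], [4]], Q = [[1, 2], [3]].
Insert 5: appended to row 1. P = [[1, 2, 5], [4]], Q = [[1, 2, 4], [3]].
Insert 3: 3 bumps 5 from row 1; 5 appends to row 2. P = [[1, 2, 3], [4, 5]], Q = [[1, 2, 4], [3, 5]].

So P = [[1, 2, 3], [4, 5]], Q = [[1, 2, 4], [3, 5]].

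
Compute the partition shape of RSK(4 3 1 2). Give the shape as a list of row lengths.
Row-insert each entry into an empty tableau.

After inserting 4: P = [[4]].
After inserting 3: P = [[3], [4]].
After inserting 1: P = [[1], [3], [4]].
After inserting 2: P = [[1, 2], [3], [4]].

The final insertion tableau P = [[1, 2], [3], [4]] has shape [2, 1, 1].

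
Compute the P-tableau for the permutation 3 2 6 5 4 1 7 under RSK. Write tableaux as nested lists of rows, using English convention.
P = [[1, 4, 7], [2, 5], [3], [6]]

After inserting 3: P = [[3]].
After inserting 2: P = [[2], [3]].
After inserting 6: P = [[2, 6], [3]].
After inserting 5: P = [[2, 5], [3, 6]].
After inserting 4: P = [[2, 4], [3, 5], [6]].
After inserting 1: P = [[1, 4], [2, 5], [3], [6]].
After inserting 7: P = [[1, 4, 7], [2, 5], [3], [6]].

So P = [[1, 4, 7], [2, 5], [3], [6]].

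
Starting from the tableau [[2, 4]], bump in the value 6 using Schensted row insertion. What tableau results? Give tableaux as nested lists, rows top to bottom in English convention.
6 is larger than every entry of row 1, so it is appended to row 1. The new tableau is [[2, 4, 6]].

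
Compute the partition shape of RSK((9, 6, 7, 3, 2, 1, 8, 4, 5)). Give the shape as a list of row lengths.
[3, 3, 1, 1, 1]

RSK row insertion gives P = [[1, 4, 5], [2, 7, 8], [3], [6], [9]], which has shape [3, 3, 1, 1, 1].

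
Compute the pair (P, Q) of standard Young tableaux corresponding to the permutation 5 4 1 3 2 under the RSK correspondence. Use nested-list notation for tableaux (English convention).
Insert each entry of the permutation into P by Schensted row insertion, recording in Q the position of each new cell.

After inserting 5: P = [[5]].
After inserting 4: P = [[4], [5]].
After inserting 1: P = [[1], [4], [5]].
After inserting 3: P = [[1, 3], [4], [5]].
After inserting 2: P = [[1, 2], [3], [4], [5]].

So P = [[1, 2], [3], [4], [5]], Q = [[1, 4], [2], [3], [5]].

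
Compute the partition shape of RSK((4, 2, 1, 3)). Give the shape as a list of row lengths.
Row-insert each entry into an empty tableau.

After inserting 4: P = [[4]].
After inserting 2: P = [[2], [4]].
After inserting 1: P = [[1], [2], [4]].
After inserting 3: P = [[1, 3], [2], [4]].

The final insertion tableau P = [[1, 3], [2], [4]] has shape [2, 1, 1].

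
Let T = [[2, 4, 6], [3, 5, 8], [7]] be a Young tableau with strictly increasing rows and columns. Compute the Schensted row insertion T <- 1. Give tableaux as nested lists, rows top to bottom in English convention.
In row 1, 1 replaces 2 (the leftmost entry greater than 1); 2 is bumped to row 2. In row 2, 2 replaces 3 (the leftmost entry greater than 2); 3 is bumped to row 3. In row 3, 3 replaces 7 (the leftmost entry greater than 3); 7 is bumped to row 4. 7 starts a new row 4. The new tableau is [[1, 4, 6], [2, 5, 8], [3], [7]].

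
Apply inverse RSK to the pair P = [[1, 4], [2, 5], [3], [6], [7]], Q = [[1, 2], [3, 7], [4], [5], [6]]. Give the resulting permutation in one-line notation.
3 7 6 5 2 1 4

Reverse the RSK construction: for i from n down to 1, find the cell of Q containing i, remove the entry at that cell from P, and reverse-bump it up through P; the value ejected from row 1 is w(i).

Step i=7: Q has 7 at row 2, column 2; remove 5 from row 2 of P and reverse-bump: 5 enters row 1 and ejects 4. So w(7) = 4. P is now [[1, 5], [2], [3], [6], [7]].
Step i=6: Q has 6 at row 5, column 1; remove 7 from row 5 of P and reverse-bump: 7 enters row 4 and ejects 6; 6 enters row 3 and ejects 3; 3 enters row 2 and ejects 2; 2 enters row 1 and ejects 1. So w(6) = 1. P is now [[2, 5], [3], [6], [7]].
Step i=5: Q has 5 at row 4, column 1; remove 7 from row 4 of P and reverse-bump: 7 enters row 3 and ejects 6; 6 enters row 2 and ejects 3; 3 enters row 1 and ejects 2. So w(5) = 2. P is now [[3, 5], [6], [7]].
Step i=4: Q has 4 at row 3, column 1; remove 7 from row 3 of P and reverse-bump: 7 enters row 2 and ejects 6; 6 enters row 1 and ejects 5. So w(4) = 5. P is now [[3, 6], [7]].
Step i=3: Q has 3 at row 2, column 1; remove 7 from row 2 of P and reverse-bump: 7 enters row 1 and ejects 6. So w(3) = 6. P is now [[3, 7]].
Step i=2: Q has 2 at row 1, column 2; remove that cell from P, ejecting 7. So w(2) = 7. P is now [[3]].
Step i=1: Q has 1 at row 1, column 1; remove that cell from P, ejecting 3. So w(1) = 3. P is now [].

So w = 3 7 6 5 2 1 4.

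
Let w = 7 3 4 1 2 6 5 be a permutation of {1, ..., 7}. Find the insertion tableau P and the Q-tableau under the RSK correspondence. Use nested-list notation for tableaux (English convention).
Insert each entry of the permutation into P by Schensted row insertion, recording in Q the position of each new cell.

Insert 7: appended to row 1. P = [[7]], Q = [[1]].
Insert 3: 3 bumps 7 from row 1; 7 starts row 2. P = [[3], [7]], Q = [[1], [2]].
Insert 4: appended to row 1. P = [[3, 4], [7]], Q = [[1, 3], [2]].
Insert 1: 1 bumps 3 from row 1; 3 bumps 7 from row 2; 7 starts row 3. P = [[1, 4], [3], [7]], Q = [[1, 3], [2], [4]].
Insert 2: 2 bumps 4 from row 1; 4 appends to row 2. P = [[1, 2], [3, 4], [7]], Q = [[1, 3], [2, 5], [4]].
Insert 6: appended to row 1. P = [[1, 2, 6], [3, 4], [7]], Q = [[1, 3, 6], [2, 5], [4]].
Insert 5: 5 bumps 6 from row 1; 6 appends to row 2. P = [[1, 2, 5], [3, 4, 6], [7]], Q = [[1, 3, 6], [2, 5, 7], [4]].

So P = [[1, 2, 5], [3, 4, 6], [7]], Q = [[1, 3, 6], [2, 5, 7], [4]].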